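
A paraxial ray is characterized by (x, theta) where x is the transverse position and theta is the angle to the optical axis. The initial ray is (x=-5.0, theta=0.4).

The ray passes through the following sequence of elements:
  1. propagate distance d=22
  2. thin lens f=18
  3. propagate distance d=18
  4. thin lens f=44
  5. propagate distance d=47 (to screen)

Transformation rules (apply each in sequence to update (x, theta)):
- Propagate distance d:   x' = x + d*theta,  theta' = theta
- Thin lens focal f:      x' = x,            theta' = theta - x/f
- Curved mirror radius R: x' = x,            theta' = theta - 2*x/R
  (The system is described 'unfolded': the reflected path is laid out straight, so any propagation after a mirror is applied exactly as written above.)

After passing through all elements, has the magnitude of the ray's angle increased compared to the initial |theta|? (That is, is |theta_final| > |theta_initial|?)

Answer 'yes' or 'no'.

Answer: no

Derivation:
Initial: x=-5.0000 theta=0.4000
After 1 (propagate distance d=22): x=3.8000 theta=0.4000
After 2 (thin lens f=18): x=3.8000 theta=17/90 (≈0.1889)
After 3 (propagate distance d=18): x=7.2000 theta=17/90 (≈0.1889)
After 4 (thin lens f=44): x=7.2000 theta=5/198 (≈0.0253)
After 5 (propagate distance d=47 (to screen)): x=8303/990 (≈8.3869) theta=5/198 (≈0.0253)
|theta_initial|=0.4000 |theta_final|=5/198 (≈0.0253) -> not increased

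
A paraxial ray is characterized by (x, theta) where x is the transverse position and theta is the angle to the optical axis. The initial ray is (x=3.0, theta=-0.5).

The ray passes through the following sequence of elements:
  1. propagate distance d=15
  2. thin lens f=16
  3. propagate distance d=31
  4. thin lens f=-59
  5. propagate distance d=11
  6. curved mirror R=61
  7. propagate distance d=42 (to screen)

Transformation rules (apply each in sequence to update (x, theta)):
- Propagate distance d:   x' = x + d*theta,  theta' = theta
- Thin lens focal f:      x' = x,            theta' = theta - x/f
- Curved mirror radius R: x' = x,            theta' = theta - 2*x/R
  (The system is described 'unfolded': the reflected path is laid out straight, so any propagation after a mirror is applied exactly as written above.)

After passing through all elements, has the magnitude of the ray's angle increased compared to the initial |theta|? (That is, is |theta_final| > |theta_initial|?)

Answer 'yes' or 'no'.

Answer: no

Derivation:
Initial: x=3.0000 theta=-0.5000
After 1 (propagate distance d=15): x=-4.5000 theta=-0.5000
After 2 (thin lens f=16): x=-4.5000 theta=-7/32 (≈-0.2188)
After 3 (propagate distance d=31): x=-361/32 (≈-11.2813) theta=-7/32 (≈-0.2188)
After 4 (thin lens f=-59): x=-361/32 (≈-11.2813) theta=-387/944 (≈-0.4100)
After 5 (propagate distance d=11): x=-29813/1888 (≈-15.7908) theta=-387/944 (≈-0.4100)
After 6 (curved mirror R=61): x=-29813/1888 (≈-15.7908) theta=3103/28792 (≈0.1078)
After 7 (propagate distance d=42 (to screen)): x=-1297289/115168 (≈-11.2643) theta=3103/28792 (≈0.1078)
|theta_initial|=0.5000 |theta_final|=3103/28792 (≈0.1078) -> not increased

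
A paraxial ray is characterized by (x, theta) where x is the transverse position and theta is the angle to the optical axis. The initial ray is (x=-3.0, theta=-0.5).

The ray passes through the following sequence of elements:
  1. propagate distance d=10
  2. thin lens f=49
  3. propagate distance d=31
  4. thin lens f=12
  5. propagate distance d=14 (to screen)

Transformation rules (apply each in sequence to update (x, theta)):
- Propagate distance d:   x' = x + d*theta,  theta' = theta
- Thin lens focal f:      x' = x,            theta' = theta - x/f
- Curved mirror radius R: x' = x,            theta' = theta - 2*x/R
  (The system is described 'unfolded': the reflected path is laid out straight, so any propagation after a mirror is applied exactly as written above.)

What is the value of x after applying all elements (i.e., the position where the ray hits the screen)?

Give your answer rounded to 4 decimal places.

Answer: -1.6412

Derivation:
Initial: x=-3.0000 theta=-0.5000
After 1 (propagate distance d=10): x=-8.0000 theta=-0.5000
After 2 (thin lens f=49): x=-8.0000 theta=-33/98 (≈-0.3367)
After 3 (propagate distance d=31): x=-1807/98 (≈-18.4388) theta=-33/98 (≈-0.3367)
After 4 (thin lens f=12): x=-1807/98 (≈-18.4388) theta=1411/1176 (≈1.1998)
After 5 (propagate distance d=14 (to screen)): x=-965/588 (≈-1.6412) theta=1411/1176 (≈1.1998)
Rounded to 4 decimal places: x = -1.6412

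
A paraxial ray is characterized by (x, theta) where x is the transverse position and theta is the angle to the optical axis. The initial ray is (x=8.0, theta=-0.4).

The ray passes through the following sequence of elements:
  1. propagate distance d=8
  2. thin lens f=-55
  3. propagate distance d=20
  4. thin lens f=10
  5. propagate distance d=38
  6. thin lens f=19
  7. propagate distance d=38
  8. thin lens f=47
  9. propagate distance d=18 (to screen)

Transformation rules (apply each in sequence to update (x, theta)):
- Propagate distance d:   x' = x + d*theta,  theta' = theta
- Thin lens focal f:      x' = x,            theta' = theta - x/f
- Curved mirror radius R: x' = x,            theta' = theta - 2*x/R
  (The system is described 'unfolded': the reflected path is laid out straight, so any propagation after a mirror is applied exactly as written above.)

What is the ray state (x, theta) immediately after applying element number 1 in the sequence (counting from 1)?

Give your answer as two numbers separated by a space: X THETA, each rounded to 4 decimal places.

Answer: 4.8000 -0.4000

Derivation:
Initial: x=8.0000 theta=-0.4000
After 1 (propagate distance d=8): x=4.8000 theta=-0.4000
Rounded to 4 decimal places: x = 4.8000, theta = -0.4000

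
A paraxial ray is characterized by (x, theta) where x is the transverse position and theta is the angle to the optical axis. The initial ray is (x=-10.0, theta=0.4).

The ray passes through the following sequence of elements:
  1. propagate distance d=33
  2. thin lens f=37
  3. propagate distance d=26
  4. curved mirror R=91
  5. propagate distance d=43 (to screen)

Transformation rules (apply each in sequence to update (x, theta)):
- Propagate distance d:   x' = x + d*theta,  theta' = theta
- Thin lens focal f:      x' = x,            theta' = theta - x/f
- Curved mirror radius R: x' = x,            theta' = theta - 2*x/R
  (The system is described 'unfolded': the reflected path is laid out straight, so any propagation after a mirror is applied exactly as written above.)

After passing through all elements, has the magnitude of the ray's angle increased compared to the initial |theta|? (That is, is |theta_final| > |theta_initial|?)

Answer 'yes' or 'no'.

Initial: x=-10.0000 theta=0.4000
After 1 (propagate distance d=33): x=3.2000 theta=0.4000
After 2 (thin lens f=37): x=3.2000 theta=58/185 (≈0.3135)
After 3 (propagate distance d=26): x=420/37 (≈11.3514) theta=58/185 (≈0.3135)
After 4 (curved mirror R=91): x=420/37 (≈11.3514) theta=154/2405 (≈0.0640)
After 5 (propagate distance d=43 (to screen)): x=33922/2405 (≈14.1048) theta=154/2405 (≈0.0640)
|theta_initial|=0.4000 |theta_final|=154/2405 (≈0.0640) -> not increased

Answer: no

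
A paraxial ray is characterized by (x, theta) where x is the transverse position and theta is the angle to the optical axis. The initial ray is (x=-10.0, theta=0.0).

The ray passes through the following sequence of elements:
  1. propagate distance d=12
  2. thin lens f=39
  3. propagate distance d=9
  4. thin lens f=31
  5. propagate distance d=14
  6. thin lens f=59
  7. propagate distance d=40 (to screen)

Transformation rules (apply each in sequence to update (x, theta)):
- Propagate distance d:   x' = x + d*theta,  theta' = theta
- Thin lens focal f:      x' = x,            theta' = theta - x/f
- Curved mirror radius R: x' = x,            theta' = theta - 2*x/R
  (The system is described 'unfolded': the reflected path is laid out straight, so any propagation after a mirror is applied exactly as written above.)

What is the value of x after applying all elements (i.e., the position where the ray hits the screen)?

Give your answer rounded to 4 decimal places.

Answer: 19.9795

Derivation:
Initial: x=-10.0000 theta=0.0000
After 1 (propagate distance d=12): x=-10.0000 theta=0.0000
After 2 (thin lens f=39): x=-10.0000 theta=10/39 (≈0.2564)
After 3 (propagate distance d=9): x=-100/13 (≈-7.6923) theta=10/39 (≈0.2564)
After 4 (thin lens f=31): x=-100/13 (≈-7.6923) theta=610/1209 (≈0.5045)
After 5 (propagate distance d=14): x=-760/1209 (≈-0.6286) theta=610/1209 (≈0.5045)
After 6 (thin lens f=59): x=-760/1209 (≈-0.6286) theta=12250/23777 (≈0.5152)
After 7 (propagate distance d=40 (to screen)): x=1425160/71331 (≈19.9795) theta=12250/23777 (≈0.5152)
Rounded to 4 decimal places: x = 19.9795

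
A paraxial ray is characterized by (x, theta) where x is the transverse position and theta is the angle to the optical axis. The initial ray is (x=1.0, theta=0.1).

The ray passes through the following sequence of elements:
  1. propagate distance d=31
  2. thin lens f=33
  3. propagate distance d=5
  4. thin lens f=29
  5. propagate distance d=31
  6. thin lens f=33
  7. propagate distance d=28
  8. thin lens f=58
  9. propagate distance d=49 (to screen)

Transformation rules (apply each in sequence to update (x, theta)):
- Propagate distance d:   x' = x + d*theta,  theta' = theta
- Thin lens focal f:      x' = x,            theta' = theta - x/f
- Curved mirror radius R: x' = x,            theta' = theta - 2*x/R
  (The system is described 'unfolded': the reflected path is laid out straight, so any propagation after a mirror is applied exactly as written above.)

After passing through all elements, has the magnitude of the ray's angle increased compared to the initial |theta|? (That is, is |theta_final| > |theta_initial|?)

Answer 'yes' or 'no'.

Initial: x=1.0000 theta=0.1000
After 1 (propagate distance d=31): x=4.1000 theta=0.1000
After 2 (thin lens f=33): x=4.1000 theta=-4/165 (≈-0.0242)
After 3 (propagate distance d=5): x=1313/330 (≈3.9788) theta=-4/165 (≈-0.0242)
After 4 (thin lens f=29): x=1313/330 (≈3.9788) theta=-103/638 (≈-0.1614)
After 5 (propagate distance d=31): x=-4909/4785 (≈-1.0259) theta=-103/638 (≈-0.1614)
After 6 (thin lens f=33): x=-4909/4785 (≈-1.0259) theta=-41167/315810 (≈-0.1304)
After 7 (propagate distance d=28): x=-147667/31581 (≈-4.6758) theta=-41167/315810 (≈-0.1304)
After 8 (thin lens f=58): x=-147667/31581 (≈-4.6758) theta=-25306/508805 (≈-0.0497)
After 9 (propagate distance d=49 (to screen)): x=-32571661/4579245 (≈-7.1129) theta=-25306/508805 (≈-0.0497)
|theta_initial|=0.1000 |theta_final|=25306/508805 (≈0.0497) -> not increased

Answer: no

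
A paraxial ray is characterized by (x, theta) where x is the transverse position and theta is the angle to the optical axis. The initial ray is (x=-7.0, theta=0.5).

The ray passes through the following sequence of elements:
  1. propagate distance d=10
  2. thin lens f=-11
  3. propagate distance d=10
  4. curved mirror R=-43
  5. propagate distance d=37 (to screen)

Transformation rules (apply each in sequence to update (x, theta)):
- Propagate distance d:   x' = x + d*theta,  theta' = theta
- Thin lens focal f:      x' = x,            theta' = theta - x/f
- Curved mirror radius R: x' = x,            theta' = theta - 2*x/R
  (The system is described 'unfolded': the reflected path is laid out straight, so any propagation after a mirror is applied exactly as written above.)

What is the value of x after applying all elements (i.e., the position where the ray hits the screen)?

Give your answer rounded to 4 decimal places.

Answer: 14.9884

Derivation:
Initial: x=-7.0000 theta=0.5000
After 1 (propagate distance d=10): x=-2.0000 theta=0.5000
After 2 (thin lens f=-11): x=-2.0000 theta=7/22 (≈0.3182)
After 3 (propagate distance d=10): x=13/11 (≈1.1818) theta=7/22 (≈0.3182)
After 4 (curved mirror R=-43): x=13/11 (≈1.1818) theta=353/946 (≈0.3732)
After 5 (propagate distance d=37 (to screen)): x=1289/86 (≈14.9884) theta=353/946 (≈0.3732)
Rounded to 4 decimal places: x = 14.9884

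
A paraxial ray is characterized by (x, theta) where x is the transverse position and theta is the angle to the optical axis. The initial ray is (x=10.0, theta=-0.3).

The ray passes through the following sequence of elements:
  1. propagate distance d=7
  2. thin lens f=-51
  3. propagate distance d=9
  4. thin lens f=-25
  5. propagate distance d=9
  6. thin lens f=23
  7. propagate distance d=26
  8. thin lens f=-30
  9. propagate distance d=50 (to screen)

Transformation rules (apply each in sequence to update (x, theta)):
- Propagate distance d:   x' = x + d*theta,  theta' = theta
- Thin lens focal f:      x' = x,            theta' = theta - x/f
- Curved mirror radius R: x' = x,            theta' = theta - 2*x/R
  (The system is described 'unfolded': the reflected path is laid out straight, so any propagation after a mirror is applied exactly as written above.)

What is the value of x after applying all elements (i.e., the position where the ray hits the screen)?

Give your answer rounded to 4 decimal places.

Answer: -5.1610

Derivation:
Initial: x=10.0000 theta=-0.3000
After 1 (propagate distance d=7): x=7.9000 theta=-0.3000
After 2 (thin lens f=-51): x=7.9000 theta=-37/255 (≈-0.1451)
After 3 (propagate distance d=9): x=1121/170 (≈6.5941) theta=-37/255 (≈-0.1451)
After 4 (thin lens f=-25): x=1121/170 (≈6.5941) theta=89/750 (≈0.1187)
After 5 (propagate distance d=9): x=16282/2125 (≈7.6621) theta=89/750 (≈0.1187)
After 6 (thin lens f=23): x=16282/2125 (≈7.6621) theta=-62893/293250 (≈-0.2145)
After 7 (propagate distance d=26): x=305849/146625 (≈2.0859) theta=-62893/293250 (≈-0.2145)
After 8 (thin lens f=-30): x=305849/146625 (≈2.0859) theta=-318773/2199375 (≈-0.1449)
After 9 (propagate distance d=50 (to screen)): x=-2270183/439875 (≈-5.1610) theta=-318773/2199375 (≈-0.1449)
Rounded to 4 decimal places: x = -5.1610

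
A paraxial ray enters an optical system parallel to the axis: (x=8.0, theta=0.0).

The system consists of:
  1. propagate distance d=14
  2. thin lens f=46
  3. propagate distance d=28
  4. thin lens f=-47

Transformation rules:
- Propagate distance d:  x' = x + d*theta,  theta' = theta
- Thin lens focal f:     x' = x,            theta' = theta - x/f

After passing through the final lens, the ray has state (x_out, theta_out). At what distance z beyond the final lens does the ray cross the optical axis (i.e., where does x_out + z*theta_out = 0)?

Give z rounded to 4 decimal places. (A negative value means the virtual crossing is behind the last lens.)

Initial: x=8.0000 theta=0.0000
After 1 (propagate distance d=14): x=8.0000 theta=0.0000
After 2 (thin lens f=46): x=8.0000 theta=-4/23 (≈-0.1739)
After 3 (propagate distance d=28): x=72/23 (≈3.1304) theta=-4/23 (≈-0.1739)
After 4 (thin lens f=-47): x=72/23 (≈3.1304) theta=-116/1081 (≈-0.1073)
z_focus = -x_out/theta_out = -(72/23)/(-116/1081) = 846/29 ≈ 29.1724
Rounded to 4 decimal places: z = 29.1724

Answer: 29.1724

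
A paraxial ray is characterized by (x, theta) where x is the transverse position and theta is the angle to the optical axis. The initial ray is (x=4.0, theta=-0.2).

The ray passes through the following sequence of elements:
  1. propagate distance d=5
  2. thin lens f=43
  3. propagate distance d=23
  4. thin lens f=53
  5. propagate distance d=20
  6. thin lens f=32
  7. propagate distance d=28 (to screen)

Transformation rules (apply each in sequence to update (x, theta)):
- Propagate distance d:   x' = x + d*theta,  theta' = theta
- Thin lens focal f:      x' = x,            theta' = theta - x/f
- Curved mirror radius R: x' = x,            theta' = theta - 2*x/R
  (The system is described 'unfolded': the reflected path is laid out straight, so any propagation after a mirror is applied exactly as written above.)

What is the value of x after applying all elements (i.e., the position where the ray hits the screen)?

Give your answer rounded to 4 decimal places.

Initial: x=4.0000 theta=-0.2000
After 1 (propagate distance d=5): x=3.0000 theta=-0.2000
After 2 (thin lens f=43): x=3.0000 theta=-58/215 (≈-0.2698)
After 3 (propagate distance d=23): x=-689/215 (≈-3.2047) theta=-58/215 (≈-0.2698)
After 4 (thin lens f=53): x=-689/215 (≈-3.2047) theta=-9/43 (≈-0.2093)
After 5 (propagate distance d=20): x=-1589/215 (≈-7.3907) theta=-9/43 (≈-0.2093)
After 6 (thin lens f=32): x=-1589/215 (≈-7.3907) theta=149/6880 (≈0.0217)
After 7 (propagate distance d=28 (to screen)): x=-11669/1720 (≈-6.7843) theta=149/6880 (≈0.0217)
Rounded to 4 decimal places: x = -6.7843

Answer: -6.7843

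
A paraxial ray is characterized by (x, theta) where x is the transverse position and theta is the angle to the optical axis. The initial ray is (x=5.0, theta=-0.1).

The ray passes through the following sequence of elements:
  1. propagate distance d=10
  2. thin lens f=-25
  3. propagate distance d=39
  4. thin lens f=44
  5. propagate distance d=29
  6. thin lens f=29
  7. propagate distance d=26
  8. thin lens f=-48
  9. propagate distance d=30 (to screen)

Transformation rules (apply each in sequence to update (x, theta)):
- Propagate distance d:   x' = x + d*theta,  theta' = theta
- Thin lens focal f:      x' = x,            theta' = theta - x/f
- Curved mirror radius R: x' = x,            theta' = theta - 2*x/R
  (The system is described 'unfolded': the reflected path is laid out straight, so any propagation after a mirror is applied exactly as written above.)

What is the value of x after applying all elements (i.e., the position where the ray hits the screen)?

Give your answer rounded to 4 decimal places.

Answer: -9.4556

Derivation:
Initial: x=5.0000 theta=-0.1000
After 1 (propagate distance d=10): x=4.0000 theta=-0.1000
After 2 (thin lens f=-25): x=4.0000 theta=0.0600
After 3 (propagate distance d=39): x=6.3400 theta=0.0600
After 4 (thin lens f=44): x=6.3400 theta=-37/440 (≈-0.0841)
After 5 (propagate distance d=29): x=8583/2200 (≈3.9014) theta=-37/440 (≈-0.0841)
After 6 (thin lens f=29): x=8583/2200 (≈3.9014) theta=-317/1450 (≈-0.2186)
After 7 (propagate distance d=26): x=-113741/63800 (≈-1.7828) theta=-317/1450 (≈-0.2186)
After 8 (thin lens f=-48): x=-113741/63800 (≈-1.7828) theta=-156649/612480 (≈-0.2558)
After 9 (propagate distance d=30 (to screen)): x=-4826153/510400 (≈-9.4556) theta=-156649/612480 (≈-0.2558)
Rounded to 4 decimal places: x = -9.4556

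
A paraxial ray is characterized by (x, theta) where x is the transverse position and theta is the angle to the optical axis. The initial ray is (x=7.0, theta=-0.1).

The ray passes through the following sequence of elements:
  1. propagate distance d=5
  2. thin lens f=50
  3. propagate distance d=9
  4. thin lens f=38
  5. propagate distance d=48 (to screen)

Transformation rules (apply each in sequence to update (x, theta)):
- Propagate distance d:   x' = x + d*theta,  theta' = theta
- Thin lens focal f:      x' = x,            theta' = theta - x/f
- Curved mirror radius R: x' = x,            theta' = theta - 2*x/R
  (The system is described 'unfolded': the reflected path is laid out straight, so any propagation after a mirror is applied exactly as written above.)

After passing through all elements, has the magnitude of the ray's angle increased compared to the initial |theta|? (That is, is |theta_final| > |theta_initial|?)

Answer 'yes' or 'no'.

Initial: x=7.0000 theta=-0.1000
After 1 (propagate distance d=5): x=6.5000 theta=-0.1000
After 2 (thin lens f=50): x=6.5000 theta=-0.2300
After 3 (propagate distance d=9): x=4.4300 theta=-0.2300
After 4 (thin lens f=38): x=4.4300 theta=-1317/3800 (≈-0.3466)
After 5 (propagate distance d=48 (to screen)): x=-23191/1900 (≈-12.2058) theta=-1317/3800 (≈-0.3466)
|theta_initial|=0.1000 |theta_final|=1317/3800 (≈0.3466) -> increased

Answer: yes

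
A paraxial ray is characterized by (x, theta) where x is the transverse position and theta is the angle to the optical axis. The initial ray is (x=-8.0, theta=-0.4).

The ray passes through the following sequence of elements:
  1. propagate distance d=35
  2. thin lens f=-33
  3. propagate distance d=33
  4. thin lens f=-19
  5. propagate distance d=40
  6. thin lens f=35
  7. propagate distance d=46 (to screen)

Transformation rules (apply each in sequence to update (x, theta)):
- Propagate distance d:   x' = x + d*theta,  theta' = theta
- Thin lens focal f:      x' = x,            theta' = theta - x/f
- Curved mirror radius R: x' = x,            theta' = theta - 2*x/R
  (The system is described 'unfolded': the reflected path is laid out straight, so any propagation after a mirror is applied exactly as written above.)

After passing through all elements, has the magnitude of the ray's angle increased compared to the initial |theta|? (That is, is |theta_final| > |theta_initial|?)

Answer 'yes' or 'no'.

Initial: x=-8.0000 theta=-0.4000
After 1 (propagate distance d=35): x=-22.0000 theta=-0.4000
After 2 (thin lens f=-33): x=-22.0000 theta=-16/15 (≈-1.0667)
After 3 (propagate distance d=33): x=-57.2000 theta=-16/15 (≈-1.0667)
After 4 (thin lens f=-19): x=-57.2000 theta=-1162/285 (≈-4.0772)
After 5 (propagate distance d=40): x=-62782/285 (≈-220.2877) theta=-1162/285 (≈-4.0772)
After 6 (thin lens f=35): x=-62782/285 (≈-220.2877) theta=22112/9975 (≈2.2167)
After 7 (propagate distance d=46 (to screen)): x=-393406/3325 (≈-118.3176) theta=22112/9975 (≈2.2167)
|theta_initial|=0.4000 |theta_final|=22112/9975 (≈2.2167) -> increased

Answer: yes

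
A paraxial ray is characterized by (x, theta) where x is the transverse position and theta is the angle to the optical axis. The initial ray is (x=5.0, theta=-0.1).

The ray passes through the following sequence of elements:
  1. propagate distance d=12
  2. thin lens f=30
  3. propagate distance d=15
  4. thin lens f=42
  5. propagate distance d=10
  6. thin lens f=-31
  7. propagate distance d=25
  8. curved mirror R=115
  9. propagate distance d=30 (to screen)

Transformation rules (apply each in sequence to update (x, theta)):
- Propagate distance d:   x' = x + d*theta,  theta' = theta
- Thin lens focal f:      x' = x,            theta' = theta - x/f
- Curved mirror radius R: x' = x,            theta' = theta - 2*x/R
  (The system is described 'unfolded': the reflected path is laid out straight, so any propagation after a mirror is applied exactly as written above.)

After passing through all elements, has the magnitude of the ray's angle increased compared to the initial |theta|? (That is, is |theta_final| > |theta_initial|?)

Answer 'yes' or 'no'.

Answer: yes

Derivation:
Initial: x=5.0000 theta=-0.1000
After 1 (propagate distance d=12): x=3.8000 theta=-0.1000
After 2 (thin lens f=30): x=3.8000 theta=-17/75 (≈-0.2267)
After 3 (propagate distance d=15): x=0.4000 theta=-17/75 (≈-0.2267)
After 4 (thin lens f=42): x=0.4000 theta=-124/525 (≈-0.2362)
After 5 (propagate distance d=10): x=-206/105 (≈-1.9619) theta=-124/525 (≈-0.2362)
After 6 (thin lens f=-31): x=-206/105 (≈-1.9619) theta=-4874/16275 (≈-0.2995)
After 7 (propagate distance d=25): x=-10252/1085 (≈-9.4488) theta=-4874/16275 (≈-0.2995)
After 8 (curved mirror R=115): x=-10252/1085 (≈-9.4488) theta=-10118/74865 (≈-0.1351)
After 9 (propagate distance d=30 (to screen)): x=-336976/24955 (≈-13.5033) theta=-10118/74865 (≈-0.1351)
|theta_initial|=0.1000 |theta_final|=10118/74865 (≈0.1351) -> increased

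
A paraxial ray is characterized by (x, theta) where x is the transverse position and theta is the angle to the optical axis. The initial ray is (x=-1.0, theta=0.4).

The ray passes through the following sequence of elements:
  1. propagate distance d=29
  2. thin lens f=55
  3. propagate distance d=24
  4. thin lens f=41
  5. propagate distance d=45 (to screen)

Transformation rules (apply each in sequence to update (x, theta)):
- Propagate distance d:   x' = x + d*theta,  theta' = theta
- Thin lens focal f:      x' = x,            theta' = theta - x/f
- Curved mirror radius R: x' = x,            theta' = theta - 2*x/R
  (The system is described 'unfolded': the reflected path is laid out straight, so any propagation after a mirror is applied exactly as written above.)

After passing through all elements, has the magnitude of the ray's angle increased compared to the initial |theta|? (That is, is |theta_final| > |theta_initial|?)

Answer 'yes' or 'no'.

Initial: x=-1.0000 theta=0.4000
After 1 (propagate distance d=29): x=10.6000 theta=0.4000
After 2 (thin lens f=55): x=10.6000 theta=57/275 (≈0.2073)
After 3 (propagate distance d=24): x=4283/275 (≈15.5745) theta=57/275 (≈0.2073)
After 4 (thin lens f=41): x=4283/275 (≈15.5745) theta=-1946/11275 (≈-0.1726)
After 5 (propagate distance d=45 (to screen)): x=8003/1025 (≈7.8078) theta=-1946/11275 (≈-0.1726)
|theta_initial|=0.4000 |theta_final|=1946/11275 (≈0.1726) -> not increased

Answer: no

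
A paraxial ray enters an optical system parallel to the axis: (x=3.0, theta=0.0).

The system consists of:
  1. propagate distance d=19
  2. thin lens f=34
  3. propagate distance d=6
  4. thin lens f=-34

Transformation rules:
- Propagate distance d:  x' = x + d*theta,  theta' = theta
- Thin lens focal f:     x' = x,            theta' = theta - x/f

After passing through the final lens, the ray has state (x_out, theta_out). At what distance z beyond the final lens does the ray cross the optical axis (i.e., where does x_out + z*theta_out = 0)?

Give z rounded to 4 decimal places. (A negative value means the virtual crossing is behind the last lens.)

Answer: 158.6667

Derivation:
Initial: x=3.0000 theta=0.0000
After 1 (propagate distance d=19): x=3.0000 theta=0.0000
After 2 (thin lens f=34): x=3.0000 theta=-3/34 (≈-0.0882)
After 3 (propagate distance d=6): x=42/17 (≈2.4706) theta=-3/34 (≈-0.0882)
After 4 (thin lens f=-34): x=42/17 (≈2.4706) theta=-9/578 (≈-0.0156)
z_focus = -x_out/theta_out = -(42/17)/(-9/578) = 476/3 ≈ 158.6667
Rounded to 4 decimal places: z = 158.6667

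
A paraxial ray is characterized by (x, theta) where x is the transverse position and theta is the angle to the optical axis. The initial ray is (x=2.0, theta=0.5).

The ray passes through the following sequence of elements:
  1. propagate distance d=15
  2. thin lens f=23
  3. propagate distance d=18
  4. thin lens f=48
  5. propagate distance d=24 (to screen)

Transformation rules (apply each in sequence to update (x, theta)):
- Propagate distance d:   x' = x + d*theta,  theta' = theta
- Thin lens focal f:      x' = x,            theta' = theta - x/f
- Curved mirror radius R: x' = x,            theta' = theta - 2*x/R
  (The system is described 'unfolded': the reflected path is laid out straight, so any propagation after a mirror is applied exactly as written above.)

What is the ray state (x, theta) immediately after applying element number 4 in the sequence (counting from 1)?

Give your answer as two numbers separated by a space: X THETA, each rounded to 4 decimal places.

Answer: 11.0652 -0.1436

Derivation:
Initial: x=2.0000 theta=0.5000
After 1 (propagate distance d=15): x=9.5000 theta=0.5000
After 2 (thin lens f=23): x=9.5000 theta=2/23 (≈0.0870)
After 3 (propagate distance d=18): x=509/46 (≈11.0652) theta=2/23 (≈0.0870)
After 4 (thin lens f=48): x=509/46 (≈11.0652) theta=-317/2208 (≈-0.1436)
Rounded to 4 decimal places: x = 11.0652, theta = -0.1436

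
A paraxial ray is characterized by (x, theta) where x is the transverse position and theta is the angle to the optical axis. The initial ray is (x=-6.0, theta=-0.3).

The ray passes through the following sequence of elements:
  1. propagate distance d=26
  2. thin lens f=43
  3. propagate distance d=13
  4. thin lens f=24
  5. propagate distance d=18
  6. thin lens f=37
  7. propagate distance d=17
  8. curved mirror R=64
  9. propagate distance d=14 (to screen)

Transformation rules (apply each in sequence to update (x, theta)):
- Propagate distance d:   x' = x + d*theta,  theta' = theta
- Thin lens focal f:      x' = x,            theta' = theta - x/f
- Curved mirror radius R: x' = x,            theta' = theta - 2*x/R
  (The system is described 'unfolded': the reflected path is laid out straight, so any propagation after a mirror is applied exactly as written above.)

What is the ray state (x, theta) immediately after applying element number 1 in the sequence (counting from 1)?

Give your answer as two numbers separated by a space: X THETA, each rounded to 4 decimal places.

Initial: x=-6.0000 theta=-0.3000
After 1 (propagate distance d=26): x=-13.8000 theta=-0.3000
Rounded to 4 decimal places: x = -13.8000, theta = -0.3000

Answer: -13.8000 -0.3000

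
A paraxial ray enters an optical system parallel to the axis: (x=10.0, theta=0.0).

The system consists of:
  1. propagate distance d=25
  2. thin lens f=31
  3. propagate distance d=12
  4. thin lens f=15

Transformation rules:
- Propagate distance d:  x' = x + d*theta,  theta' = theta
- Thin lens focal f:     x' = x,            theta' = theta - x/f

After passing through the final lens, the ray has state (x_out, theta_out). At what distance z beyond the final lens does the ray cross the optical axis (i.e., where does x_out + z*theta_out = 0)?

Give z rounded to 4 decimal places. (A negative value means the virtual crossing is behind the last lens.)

Initial: x=10.0000 theta=0.0000
After 1 (propagate distance d=25): x=10.0000 theta=0.0000
After 2 (thin lens f=31): x=10.0000 theta=-10/31 (≈-0.3226)
After 3 (propagate distance d=12): x=190/31 (≈6.1290) theta=-10/31 (≈-0.3226)
After 4 (thin lens f=15): x=190/31 (≈6.1290) theta=-68/93 (≈-0.7312)
z_focus = -x_out/theta_out = -(190/31)/(-68/93) = 285/34 ≈ 8.3824
Rounded to 4 decimal places: z = 8.3824

Answer: 8.3824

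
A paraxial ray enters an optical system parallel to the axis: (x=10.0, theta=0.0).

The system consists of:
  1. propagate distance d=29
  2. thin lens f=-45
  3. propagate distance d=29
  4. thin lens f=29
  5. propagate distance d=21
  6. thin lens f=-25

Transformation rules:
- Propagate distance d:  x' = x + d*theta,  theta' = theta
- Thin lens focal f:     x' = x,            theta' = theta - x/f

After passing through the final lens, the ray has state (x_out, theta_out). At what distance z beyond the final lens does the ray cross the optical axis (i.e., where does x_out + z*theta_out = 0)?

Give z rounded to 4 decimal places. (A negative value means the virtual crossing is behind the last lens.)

Answer: -395.0658

Derivation:
Initial: x=10.0000 theta=0.0000
After 1 (propagate distance d=29): x=10.0000 theta=0.0000
After 2 (thin lens f=-45): x=10.0000 theta=2/9 (≈0.2222)
After 3 (propagate distance d=29): x=148/9 (≈16.4444) theta=2/9 (≈0.2222)
After 4 (thin lens f=29): x=148/9 (≈16.4444) theta=-10/29 (≈-0.3448)
After 5 (propagate distance d=21): x=2402/261 (≈9.2031) theta=-10/29 (≈-0.3448)
After 6 (thin lens f=-25): x=2402/261 (≈9.2031) theta=152/6525 (≈0.0233)
z_focus = -x_out/theta_out = -(2402/261)/(152/6525) = -30025/76 ≈ -395.0658
Rounded to 4 decimal places: z = -395.0658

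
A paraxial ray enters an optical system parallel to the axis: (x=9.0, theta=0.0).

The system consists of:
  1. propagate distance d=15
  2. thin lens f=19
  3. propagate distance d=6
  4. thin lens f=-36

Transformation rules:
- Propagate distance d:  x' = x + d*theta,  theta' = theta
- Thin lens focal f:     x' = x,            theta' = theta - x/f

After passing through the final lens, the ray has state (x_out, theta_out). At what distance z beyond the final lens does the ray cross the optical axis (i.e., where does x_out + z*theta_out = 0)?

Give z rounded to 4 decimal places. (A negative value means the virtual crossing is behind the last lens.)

Answer: 20.3478

Derivation:
Initial: x=9.0000 theta=0.0000
After 1 (propagate distance d=15): x=9.0000 theta=0.0000
After 2 (thin lens f=19): x=9.0000 theta=-9/19 (≈-0.4737)
After 3 (propagate distance d=6): x=117/19 (≈6.1579) theta=-9/19 (≈-0.4737)
After 4 (thin lens f=-36): x=117/19 (≈6.1579) theta=-23/76 (≈-0.3026)
z_focus = -x_out/theta_out = -(117/19)/(-23/76) = 468/23 ≈ 20.3478
Rounded to 4 decimal places: z = 20.3478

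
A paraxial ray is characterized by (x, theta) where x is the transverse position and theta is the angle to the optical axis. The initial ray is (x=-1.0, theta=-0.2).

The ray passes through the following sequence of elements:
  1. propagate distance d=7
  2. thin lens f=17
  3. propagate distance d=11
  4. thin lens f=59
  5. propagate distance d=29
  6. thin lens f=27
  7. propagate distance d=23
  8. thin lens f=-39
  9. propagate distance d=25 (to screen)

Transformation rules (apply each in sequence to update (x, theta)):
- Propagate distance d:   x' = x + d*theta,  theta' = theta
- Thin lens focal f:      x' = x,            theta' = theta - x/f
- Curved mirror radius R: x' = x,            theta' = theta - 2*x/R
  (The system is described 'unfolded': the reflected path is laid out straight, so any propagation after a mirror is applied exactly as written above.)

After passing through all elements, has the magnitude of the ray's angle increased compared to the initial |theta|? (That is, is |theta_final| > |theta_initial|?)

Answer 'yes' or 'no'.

Answer: no

Derivation:
Initial: x=-1.0000 theta=-0.2000
After 1 (propagate distance d=7): x=-2.4000 theta=-0.2000
After 2 (thin lens f=17): x=-2.4000 theta=-1/17 (≈-0.0588)
After 3 (propagate distance d=11): x=-259/85 (≈-3.0471) theta=-1/17 (≈-0.0588)
After 4 (thin lens f=59): x=-259/85 (≈-3.0471) theta=-36/5015 (≈-0.0072)
After 5 (propagate distance d=29): x=-3265/1003 (≈-3.2552) theta=-36/5015 (≈-0.0072)
After 6 (thin lens f=27): x=-3265/1003 (≈-3.2552) theta=15353/135405 (≈0.1134)
After 7 (propagate distance d=23): x=-87656/135405 (≈-0.6474) theta=15353/135405 (≈0.1134)
After 8 (thin lens f=-39): x=-87656/135405 (≈-0.6474) theta=511111/5280795 (≈0.0968)
After 9 (propagate distance d=25 (to screen)): x=9359191/5280795 (≈1.7723) theta=511111/5280795 (≈0.0968)
|theta_initial|=0.2000 |theta_final|=511111/5280795 (≈0.0968) -> not increased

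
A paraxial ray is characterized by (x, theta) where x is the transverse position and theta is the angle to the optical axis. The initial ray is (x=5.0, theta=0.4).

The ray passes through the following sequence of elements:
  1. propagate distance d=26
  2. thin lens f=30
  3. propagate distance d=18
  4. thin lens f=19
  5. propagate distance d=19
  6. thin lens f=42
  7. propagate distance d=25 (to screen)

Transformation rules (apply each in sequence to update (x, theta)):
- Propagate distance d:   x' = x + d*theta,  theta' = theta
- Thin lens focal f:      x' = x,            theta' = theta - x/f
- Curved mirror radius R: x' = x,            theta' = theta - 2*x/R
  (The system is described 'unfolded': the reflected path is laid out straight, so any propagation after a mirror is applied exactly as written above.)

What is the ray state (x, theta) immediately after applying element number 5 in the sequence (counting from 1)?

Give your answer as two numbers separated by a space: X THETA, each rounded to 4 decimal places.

Answer: -2.1533 -0.8165

Derivation:
Initial: x=5.0000 theta=0.4000
After 1 (propagate distance d=26): x=15.4000 theta=0.4000
After 2 (thin lens f=30): x=15.4000 theta=-17/150 (≈-0.1133)
After 3 (propagate distance d=18): x=13.3600 theta=-17/150 (≈-0.1133)
After 4 (thin lens f=19): x=13.3600 theta=-2327/2850 (≈-0.8165)
After 5 (propagate distance d=19): x=-323/150 (≈-2.1533) theta=-2327/2850 (≈-0.8165)
Rounded to 4 decimal places: x = -2.1533, theta = -0.8165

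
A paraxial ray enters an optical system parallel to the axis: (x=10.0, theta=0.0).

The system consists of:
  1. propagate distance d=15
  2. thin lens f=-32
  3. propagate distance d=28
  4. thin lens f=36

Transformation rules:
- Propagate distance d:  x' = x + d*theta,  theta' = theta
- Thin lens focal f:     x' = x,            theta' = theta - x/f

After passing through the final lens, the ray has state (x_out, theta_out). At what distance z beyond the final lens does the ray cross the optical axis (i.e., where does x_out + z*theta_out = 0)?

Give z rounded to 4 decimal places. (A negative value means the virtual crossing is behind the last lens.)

Initial: x=10.0000 theta=0.0000
After 1 (propagate distance d=15): x=10.0000 theta=0.0000
After 2 (thin lens f=-32): x=10.0000 theta=0.3125
After 3 (propagate distance d=28): x=18.7500 theta=0.3125
After 4 (thin lens f=36): x=18.7500 theta=-5/24 (≈-0.2083)
z_focus = -x_out/theta_out = -(18.7500)/(-5/24) = 90.0000
Rounded to 4 decimal places: z = 90.0000

Answer: 90.0000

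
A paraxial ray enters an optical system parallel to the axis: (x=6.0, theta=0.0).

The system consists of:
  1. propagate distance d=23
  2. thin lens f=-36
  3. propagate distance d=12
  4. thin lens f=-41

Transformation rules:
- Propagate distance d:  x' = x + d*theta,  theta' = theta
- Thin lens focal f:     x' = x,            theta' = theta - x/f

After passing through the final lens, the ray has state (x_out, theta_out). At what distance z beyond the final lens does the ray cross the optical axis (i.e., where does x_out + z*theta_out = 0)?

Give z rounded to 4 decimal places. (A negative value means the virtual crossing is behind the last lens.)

Initial: x=6.0000 theta=0.0000
After 1 (propagate distance d=23): x=6.0000 theta=0.0000
After 2 (thin lens f=-36): x=6.0000 theta=1/6 (≈0.1667)
After 3 (propagate distance d=12): x=8.0000 theta=1/6 (≈0.1667)
After 4 (thin lens f=-41): x=8.0000 theta=89/246 (≈0.3618)
z_focus = -x_out/theta_out = -(8.0000)/(89/246) = -1968/89 ≈ -22.1124
Rounded to 4 decimal places: z = -22.1124

Answer: -22.1124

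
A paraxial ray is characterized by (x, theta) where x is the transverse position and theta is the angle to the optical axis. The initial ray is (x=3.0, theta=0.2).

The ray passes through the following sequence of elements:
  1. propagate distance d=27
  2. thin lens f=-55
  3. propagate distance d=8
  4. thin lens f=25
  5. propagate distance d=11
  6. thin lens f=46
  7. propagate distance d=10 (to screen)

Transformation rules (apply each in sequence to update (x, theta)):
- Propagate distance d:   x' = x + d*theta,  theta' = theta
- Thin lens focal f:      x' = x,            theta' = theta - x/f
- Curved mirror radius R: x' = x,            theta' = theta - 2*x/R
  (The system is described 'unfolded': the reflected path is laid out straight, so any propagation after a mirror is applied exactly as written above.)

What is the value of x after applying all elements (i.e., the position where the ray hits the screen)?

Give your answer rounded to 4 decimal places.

Initial: x=3.0000 theta=0.2000
After 1 (propagate distance d=27): x=8.4000 theta=0.2000
After 2 (thin lens f=-55): x=8.4000 theta=97/275 (≈0.3527)
After 3 (propagate distance d=8): x=3086/275 (≈11.2218) theta=97/275 (≈0.3527)
After 4 (thin lens f=25): x=3086/275 (≈11.2218) theta=-661/6875 (≈-0.0961)
After 5 (propagate distance d=11): x=69879/6875 (≈10.1642) theta=-661/6875 (≈-0.0961)
After 6 (thin lens f=46): x=69879/6875 (≈10.1642) theta=-20057/63250 (≈-0.3171)
After 7 (propagate distance d=10 (to screen)): x=1105792/158125 (≈6.9932) theta=-20057/63250 (≈-0.3171)
Rounded to 4 decimal places: x = 6.9932

Answer: 6.9932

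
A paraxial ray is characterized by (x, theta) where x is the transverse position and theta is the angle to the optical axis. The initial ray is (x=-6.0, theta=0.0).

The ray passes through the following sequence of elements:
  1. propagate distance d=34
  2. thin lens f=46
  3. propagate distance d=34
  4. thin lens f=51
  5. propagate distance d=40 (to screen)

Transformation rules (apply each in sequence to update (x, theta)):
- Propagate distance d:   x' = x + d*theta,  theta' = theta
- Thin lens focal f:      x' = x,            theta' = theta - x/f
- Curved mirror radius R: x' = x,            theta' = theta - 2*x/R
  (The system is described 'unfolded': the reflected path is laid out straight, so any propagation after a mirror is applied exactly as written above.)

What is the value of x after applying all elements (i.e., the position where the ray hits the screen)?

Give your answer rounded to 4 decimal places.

Initial: x=-6.0000 theta=0.0000
After 1 (propagate distance d=34): x=-6.0000 theta=0.0000
After 2 (thin lens f=46): x=-6.0000 theta=3/23 (≈0.1304)
After 3 (propagate distance d=34): x=-36/23 (≈-1.5652) theta=3/23 (≈0.1304)
After 4 (thin lens f=51): x=-36/23 (≈-1.5652) theta=63/391 (≈0.1611)
After 5 (propagate distance d=40 (to screen)): x=1908/391 (≈4.8798) theta=63/391 (≈0.1611)
Rounded to 4 decimal places: x = 4.8798

Answer: 4.8798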